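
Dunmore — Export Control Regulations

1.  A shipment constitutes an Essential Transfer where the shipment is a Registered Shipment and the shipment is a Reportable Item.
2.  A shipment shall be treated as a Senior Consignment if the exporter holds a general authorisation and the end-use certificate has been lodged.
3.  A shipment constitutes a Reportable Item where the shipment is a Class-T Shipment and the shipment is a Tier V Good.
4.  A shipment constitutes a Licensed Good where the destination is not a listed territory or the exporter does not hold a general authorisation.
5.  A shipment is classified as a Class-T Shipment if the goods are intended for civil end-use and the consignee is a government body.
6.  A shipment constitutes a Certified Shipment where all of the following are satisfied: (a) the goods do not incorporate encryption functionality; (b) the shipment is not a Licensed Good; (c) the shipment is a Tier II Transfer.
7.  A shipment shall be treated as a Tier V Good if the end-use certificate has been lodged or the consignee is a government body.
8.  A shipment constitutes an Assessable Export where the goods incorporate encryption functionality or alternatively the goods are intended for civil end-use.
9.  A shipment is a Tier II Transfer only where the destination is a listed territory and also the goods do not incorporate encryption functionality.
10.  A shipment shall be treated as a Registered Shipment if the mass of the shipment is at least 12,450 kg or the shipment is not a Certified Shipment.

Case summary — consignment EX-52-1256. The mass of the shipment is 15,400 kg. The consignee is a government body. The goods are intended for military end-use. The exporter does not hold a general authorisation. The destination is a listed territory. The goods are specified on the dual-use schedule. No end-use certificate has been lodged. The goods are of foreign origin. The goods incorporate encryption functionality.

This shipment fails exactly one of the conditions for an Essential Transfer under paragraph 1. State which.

Under paragraph 4: the destination is not a listed territory? no; or the exporter does not hold a general authorisation? yes. So the shipment is a Licensed Good.
Under paragraph 9: the destination is a listed territory? yes; and the goods do not incorporate encryption functionality? no. So the shipment is not a Tier II Transfer.
Under paragraph 6: the goods do not incorporate encryption functionality? no; and not a Licensed Good (paragraph 4)? no; and Tier II Transfer (paragraph 9)? no. So the shipment is not a Certified Shipment.
Under paragraph 10: mass of the shipment: 15,400 kg ≥ 12,450 kg? yes; or not a Certified Shipment (paragraph 6)? yes. So the shipment is a Registered Shipment.
Under paragraph 5: the goods are intended for civil end-use? no; and the consignee is a government body? yes. So the shipment is not a Class-T Shipment.
Under paragraph 7: the end-use certificate has been lodged? no; or the consignee is a government body? yes. So the shipment is a Tier V Good.
Under paragraph 3: Class-T Shipment (paragraph 5)? no; and Tier V Good (paragraph 7)? yes. So the shipment is not a Reportable Item.
Under paragraph 1: Registered Shipment (paragraph 10)? yes; and Reportable Item (paragraph 3)? no. So the shipment is not an Essential Transfer.

Reportable Item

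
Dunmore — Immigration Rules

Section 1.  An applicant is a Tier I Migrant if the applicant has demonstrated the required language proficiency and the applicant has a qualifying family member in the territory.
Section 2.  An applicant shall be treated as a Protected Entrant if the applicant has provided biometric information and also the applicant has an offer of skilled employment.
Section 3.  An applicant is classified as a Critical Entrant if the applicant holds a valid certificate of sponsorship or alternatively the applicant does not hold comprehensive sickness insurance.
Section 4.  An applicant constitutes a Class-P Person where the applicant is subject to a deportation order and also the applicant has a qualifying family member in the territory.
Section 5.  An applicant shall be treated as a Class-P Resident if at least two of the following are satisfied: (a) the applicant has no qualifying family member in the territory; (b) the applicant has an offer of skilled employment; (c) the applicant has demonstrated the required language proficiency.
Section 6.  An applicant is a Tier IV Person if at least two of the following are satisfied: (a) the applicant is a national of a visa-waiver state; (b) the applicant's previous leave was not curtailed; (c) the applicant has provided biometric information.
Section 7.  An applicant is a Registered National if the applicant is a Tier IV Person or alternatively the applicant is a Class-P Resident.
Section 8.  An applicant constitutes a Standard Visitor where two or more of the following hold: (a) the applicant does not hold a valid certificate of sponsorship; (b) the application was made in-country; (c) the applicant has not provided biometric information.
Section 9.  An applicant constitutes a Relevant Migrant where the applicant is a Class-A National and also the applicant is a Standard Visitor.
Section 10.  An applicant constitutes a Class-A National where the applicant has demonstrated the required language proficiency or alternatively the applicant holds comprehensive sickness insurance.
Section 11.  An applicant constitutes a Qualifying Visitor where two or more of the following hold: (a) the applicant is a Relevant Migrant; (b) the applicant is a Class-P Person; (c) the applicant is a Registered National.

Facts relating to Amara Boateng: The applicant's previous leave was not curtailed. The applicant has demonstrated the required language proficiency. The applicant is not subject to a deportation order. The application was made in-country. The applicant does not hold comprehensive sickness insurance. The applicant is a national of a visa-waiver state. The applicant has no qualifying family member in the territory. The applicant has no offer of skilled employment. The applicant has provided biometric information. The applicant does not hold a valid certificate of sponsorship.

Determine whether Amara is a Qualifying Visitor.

Yes

Under section 10: the applicant has demonstrated the required language proficiency? yes; or the applicant holds comprehensive sickness insurance? no. So the applicant is a Class-A National.
Under section 8: the applicant does not hold a valid certificate of sponsorship? yes; the application was made in-country? yes; the applicant has not provided biometric information? no — 2 of 3 hold (need ≥2) → satisfied.
Under section 9: Class-A National (section 10)? yes; and Standard Visitor (section 8)? yes. So the applicant is a Relevant Migrant.
Under section 4: the applicant is subject to a deportation order? no; and the applicant has a qualifying family member in the territory? no. So the applicant is not a Class-P Person.
Under section 6: the applicant is a national of a visa-waiver state? yes; the applicant's previous leave was not curtailed? yes; the applicant has provided biometric information? yes — 3 of 3 hold (need ≥2) → satisfied.
Under section 5: the applicant has no qualifying family member in the territory? yes; the applicant has an offer of skilled employment? no; the applicant has demonstrated the required language proficiency? yes — 2 of 3 hold (need ≥2) → satisfied.
Under section 7: Tier IV Person (section 6)? yes; or Class-P Resident (section 5)? yes. So the applicant is a Registered National.
Under section 11: Relevant Migrant (section 9)? yes; Class-P Person (section 4)? no; Registered National (section 7)? yes — 2 of 3 hold (need ≥2) → satisfied.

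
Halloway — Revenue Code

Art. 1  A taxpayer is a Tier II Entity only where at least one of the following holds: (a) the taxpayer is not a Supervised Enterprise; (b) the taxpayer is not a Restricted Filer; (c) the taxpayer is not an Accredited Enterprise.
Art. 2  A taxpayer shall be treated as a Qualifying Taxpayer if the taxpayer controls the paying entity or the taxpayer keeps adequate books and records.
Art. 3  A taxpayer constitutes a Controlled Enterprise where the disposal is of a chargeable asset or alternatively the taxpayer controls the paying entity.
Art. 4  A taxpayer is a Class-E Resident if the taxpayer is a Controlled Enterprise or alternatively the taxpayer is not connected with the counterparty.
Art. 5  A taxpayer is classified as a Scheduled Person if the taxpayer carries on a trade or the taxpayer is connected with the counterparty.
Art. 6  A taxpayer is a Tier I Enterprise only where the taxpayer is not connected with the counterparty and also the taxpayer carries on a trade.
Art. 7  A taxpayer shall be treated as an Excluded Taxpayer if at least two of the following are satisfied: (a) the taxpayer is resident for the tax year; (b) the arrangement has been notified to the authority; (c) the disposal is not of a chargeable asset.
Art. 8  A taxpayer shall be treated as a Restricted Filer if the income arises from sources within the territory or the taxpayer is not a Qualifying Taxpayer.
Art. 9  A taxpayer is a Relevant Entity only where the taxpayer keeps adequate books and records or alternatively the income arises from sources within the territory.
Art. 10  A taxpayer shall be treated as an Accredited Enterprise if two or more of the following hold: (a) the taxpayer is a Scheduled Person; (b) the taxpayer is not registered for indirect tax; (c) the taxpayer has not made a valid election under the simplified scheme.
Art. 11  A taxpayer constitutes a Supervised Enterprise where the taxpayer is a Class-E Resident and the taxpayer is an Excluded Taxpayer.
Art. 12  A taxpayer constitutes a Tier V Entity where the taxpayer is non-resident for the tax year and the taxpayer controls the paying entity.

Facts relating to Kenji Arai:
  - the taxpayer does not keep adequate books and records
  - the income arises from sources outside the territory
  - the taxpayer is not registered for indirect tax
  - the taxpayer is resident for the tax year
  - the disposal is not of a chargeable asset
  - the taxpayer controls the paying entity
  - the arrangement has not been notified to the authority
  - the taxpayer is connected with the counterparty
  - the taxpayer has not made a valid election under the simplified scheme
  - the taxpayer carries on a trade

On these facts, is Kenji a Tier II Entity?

Yes

Under article 3: the disposal is of a chargeable asset? no; or the taxpayer controls the paying entity? yes. So the taxpayer is a Controlled Enterprise.
Under article 4: Controlled Enterprise (article 3)? yes; or the taxpayer is not connected with the counterparty? no. So the taxpayer is a Class-E Resident.
Under article 7: the taxpayer is resident for the tax year? yes; the arrangement has been notified to the authority? no; the disposal is not of a chargeable asset? yes — 2 of 3 hold (need ≥2) → satisfied.
Under article 11: Class-E Resident (article 4)? yes; and Excluded Taxpayer (article 7)? yes. So the taxpayer is a Supervised Enterprise.
Under article 2: the taxpayer controls the paying entity? yes; or the taxpayer keeps adequate books and records? no. So the taxpayer is a Qualifying Taxpayer.
Under article 8: the income arises from sources within the territory? no; or not a Qualifying Taxpayer (article 2)? no. So the taxpayer is not a Restricted Filer.
Under article 5: the taxpayer carries on a trade? yes; or the taxpayer is connected with the counterparty? yes. So the taxpayer is a Scheduled Person.
Under article 10: Scheduled Person (article 5)? yes; the taxpayer is not registered for indirect tax? yes; the taxpayer has not made a valid election under the simplified scheme? yes — 3 of 3 hold (need ≥2) → satisfied.
Under article 1: not a Supervised Enterprise (article 11)? no; or not a Restricted Filer (article 8)? yes; or not an Accredited Enterprise (article 10)? no. So the taxpayer is a Tier II Entity.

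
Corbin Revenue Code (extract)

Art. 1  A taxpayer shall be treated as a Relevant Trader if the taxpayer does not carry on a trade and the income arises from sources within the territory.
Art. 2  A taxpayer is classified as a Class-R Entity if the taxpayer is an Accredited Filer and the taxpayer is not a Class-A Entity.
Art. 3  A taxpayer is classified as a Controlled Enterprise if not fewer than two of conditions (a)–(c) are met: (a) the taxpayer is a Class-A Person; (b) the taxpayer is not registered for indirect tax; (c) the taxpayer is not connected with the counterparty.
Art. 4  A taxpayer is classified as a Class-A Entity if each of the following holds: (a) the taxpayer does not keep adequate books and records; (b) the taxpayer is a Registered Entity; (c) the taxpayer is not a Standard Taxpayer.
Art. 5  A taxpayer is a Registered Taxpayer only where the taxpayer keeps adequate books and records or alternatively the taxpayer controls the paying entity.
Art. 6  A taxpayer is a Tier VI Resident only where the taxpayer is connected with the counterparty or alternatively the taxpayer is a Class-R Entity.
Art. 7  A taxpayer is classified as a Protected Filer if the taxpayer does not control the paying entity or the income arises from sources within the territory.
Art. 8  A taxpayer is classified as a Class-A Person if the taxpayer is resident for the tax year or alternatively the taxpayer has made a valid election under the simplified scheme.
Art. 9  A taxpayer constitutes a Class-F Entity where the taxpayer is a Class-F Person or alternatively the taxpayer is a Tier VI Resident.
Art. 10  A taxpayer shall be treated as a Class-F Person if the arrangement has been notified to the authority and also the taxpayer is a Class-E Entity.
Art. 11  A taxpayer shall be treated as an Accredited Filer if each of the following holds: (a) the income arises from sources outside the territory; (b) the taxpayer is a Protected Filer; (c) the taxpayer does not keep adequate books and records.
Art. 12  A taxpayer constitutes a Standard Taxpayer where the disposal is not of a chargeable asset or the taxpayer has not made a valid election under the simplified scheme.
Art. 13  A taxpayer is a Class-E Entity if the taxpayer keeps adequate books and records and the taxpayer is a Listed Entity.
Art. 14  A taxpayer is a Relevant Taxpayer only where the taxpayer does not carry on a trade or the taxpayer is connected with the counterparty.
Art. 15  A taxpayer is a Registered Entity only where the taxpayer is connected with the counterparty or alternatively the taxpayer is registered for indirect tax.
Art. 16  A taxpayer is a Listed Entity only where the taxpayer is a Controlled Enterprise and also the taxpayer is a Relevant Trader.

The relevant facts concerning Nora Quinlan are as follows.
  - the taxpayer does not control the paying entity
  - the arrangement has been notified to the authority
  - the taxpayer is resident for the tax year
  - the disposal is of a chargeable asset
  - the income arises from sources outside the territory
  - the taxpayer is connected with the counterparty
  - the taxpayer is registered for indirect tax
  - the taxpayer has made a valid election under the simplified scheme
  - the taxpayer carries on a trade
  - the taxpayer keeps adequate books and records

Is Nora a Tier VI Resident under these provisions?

article 7 — Protected Filer: [the taxpayer does not control the paying entity? yes] OR [the income arises from sources within the territory? no] → satisfied.
article 11 — Accredited Filer: [the income arises from sources outside the territory? yes] AND [Protected Filer (article 7)? yes] AND [the taxpayer does not keep adequate books and records? no] → not satisfied.
article 15 — Registered Entity: [the taxpayer is connected with the counterparty? yes] OR [the taxpayer is registered for indirect tax? yes] → satisfied.
article 12 — Standard Taxpayer: [the disposal is not of a chargeable asset? no] OR [the taxpayer has not made a valid election under the simplified scheme? no] → not satisfied.
article 4 — Class-A Entity: [the taxpayer does not keep adequate books and records? no] AND [Registered Entity (article 15)? yes] AND [not a Standard Taxpayer (article 12)? yes] → not satisfied.
article 2 — Class-R Entity: [Accredited Filer (article 11)? no] AND [not a Class-A Entity (article 4)? yes] → not satisfied.
article 6 — Tier VI Resident: [the taxpayer is connected with the counterparty? yes] OR [Class-R Entity (article 2)? no] → satisfied.

Yes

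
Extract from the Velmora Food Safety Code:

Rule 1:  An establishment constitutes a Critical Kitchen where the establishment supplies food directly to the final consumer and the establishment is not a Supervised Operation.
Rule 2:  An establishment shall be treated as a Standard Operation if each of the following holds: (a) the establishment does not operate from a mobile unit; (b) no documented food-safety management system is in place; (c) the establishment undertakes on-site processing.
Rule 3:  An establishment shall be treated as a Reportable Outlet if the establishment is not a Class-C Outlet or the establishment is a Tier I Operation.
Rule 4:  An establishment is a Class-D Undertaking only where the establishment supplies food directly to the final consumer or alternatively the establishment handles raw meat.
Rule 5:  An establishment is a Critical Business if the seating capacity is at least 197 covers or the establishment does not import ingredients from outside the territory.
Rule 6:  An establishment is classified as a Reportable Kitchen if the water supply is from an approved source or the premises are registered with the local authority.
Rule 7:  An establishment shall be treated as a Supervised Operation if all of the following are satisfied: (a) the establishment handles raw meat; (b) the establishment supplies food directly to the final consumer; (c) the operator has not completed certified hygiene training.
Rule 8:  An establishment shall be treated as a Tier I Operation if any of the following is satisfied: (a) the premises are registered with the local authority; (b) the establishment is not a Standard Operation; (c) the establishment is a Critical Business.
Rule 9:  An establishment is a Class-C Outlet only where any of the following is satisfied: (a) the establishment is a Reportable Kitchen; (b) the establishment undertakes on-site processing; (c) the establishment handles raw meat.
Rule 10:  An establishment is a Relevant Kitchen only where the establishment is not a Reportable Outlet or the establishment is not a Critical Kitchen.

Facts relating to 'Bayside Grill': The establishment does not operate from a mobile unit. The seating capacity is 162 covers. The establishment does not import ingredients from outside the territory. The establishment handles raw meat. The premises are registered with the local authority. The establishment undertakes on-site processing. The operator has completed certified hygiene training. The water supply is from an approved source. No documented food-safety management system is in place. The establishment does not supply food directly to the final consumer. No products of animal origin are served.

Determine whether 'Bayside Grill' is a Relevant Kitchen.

Yes

Under rule 6: the water supply is from an approved source? yes; or the premises are registered with the local authority? yes. So the establishment is a Reportable Kitchen.
Under rule 9: Reportable Kitchen (rule 6)? yes; or the establishment undertakes on-site processing? yes; or the establishment handles raw meat? yes. So the establishment is a Class-C Outlet.
Under rule 2: the establishment does not operate from a mobile unit? yes; and no documented food-safety management system is in place? yes; and the establishment undertakes on-site processing? yes. So the establishment is a Standard Operation.
Under rule 5: seating capacity: 162 covers ≥ 197 covers? no; or the establishment does not import ingredients from outside the territory? yes. So the establishment is a Critical Business.
Under rule 8: the premises are registered with the local authority? yes; or not a Standard Operation (rule 2)? no; or Critical Business (rule 5)? yes. So the establishment is a Tier I Operation.
Under rule 3: not a Class-C Outlet (rule 9)? no; or Tier I Operation (rule 8)? yes. So the establishment is a Reportable Outlet.
Under rule 7: the establishment handles raw meat? yes; and the establishment supplies food directly to the final consumer? no; and the operator has not completed certified hygiene training? no. So the establishment is not a Supervised Operation.
Under rule 1: the establishment supplies food directly to the final consumer? no; and not a Supervised Operation (rule 7)? yes. So the establishment is not a Critical Kitchen.
Under rule 10: not a Reportable Outlet (rule 3)? no; or not a Critical Kitchen (rule 1)? yes. So the establishment is a Relevant Kitchen.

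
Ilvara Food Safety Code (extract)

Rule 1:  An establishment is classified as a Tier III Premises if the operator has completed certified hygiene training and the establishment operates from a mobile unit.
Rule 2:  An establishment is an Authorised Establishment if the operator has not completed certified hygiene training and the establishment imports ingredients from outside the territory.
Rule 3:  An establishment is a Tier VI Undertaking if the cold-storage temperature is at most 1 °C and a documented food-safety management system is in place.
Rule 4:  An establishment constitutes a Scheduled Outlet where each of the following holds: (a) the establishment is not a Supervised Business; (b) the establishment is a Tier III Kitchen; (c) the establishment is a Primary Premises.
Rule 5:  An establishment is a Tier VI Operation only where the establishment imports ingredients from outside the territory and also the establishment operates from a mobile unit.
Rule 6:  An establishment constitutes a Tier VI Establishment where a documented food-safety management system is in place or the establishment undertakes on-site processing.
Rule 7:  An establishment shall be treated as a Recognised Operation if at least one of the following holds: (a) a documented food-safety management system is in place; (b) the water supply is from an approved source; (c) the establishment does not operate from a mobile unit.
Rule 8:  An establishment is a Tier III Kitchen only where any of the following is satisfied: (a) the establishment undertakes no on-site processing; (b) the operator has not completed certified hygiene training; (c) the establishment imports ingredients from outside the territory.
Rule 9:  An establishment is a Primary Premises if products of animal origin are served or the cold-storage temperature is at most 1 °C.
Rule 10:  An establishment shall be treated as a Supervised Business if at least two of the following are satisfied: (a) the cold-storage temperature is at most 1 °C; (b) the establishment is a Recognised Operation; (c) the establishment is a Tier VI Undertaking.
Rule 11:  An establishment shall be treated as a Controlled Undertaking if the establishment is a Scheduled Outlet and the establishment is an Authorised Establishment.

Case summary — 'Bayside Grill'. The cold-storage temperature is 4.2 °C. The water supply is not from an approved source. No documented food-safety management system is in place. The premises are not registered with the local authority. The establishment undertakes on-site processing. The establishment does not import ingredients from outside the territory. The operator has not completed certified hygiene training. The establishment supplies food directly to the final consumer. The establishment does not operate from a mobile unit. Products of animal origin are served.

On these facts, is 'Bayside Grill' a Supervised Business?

rule 7 — Recognised Operation: [a documented food-safety management system is in place? no] OR [the water supply is from an approved source? no] OR [the establishment does not operate from a mobile unit? yes] → satisfied.
rule 3 — Tier VI Undertaking: [cold-storage temperature: 4.2 °C ≤ 1 °C? no] AND [a documented food-safety management system is in place? no] → not satisfied.
rule 10 — Supervised Business: cold-storage temperature: 4.2 °C ≤ 1 °C? no; Recognised Operation (rule 7)? yes; Tier VI Undertaking (rule 3)? no — 1 of 3 hold (need ≥2) → not satisfied.

No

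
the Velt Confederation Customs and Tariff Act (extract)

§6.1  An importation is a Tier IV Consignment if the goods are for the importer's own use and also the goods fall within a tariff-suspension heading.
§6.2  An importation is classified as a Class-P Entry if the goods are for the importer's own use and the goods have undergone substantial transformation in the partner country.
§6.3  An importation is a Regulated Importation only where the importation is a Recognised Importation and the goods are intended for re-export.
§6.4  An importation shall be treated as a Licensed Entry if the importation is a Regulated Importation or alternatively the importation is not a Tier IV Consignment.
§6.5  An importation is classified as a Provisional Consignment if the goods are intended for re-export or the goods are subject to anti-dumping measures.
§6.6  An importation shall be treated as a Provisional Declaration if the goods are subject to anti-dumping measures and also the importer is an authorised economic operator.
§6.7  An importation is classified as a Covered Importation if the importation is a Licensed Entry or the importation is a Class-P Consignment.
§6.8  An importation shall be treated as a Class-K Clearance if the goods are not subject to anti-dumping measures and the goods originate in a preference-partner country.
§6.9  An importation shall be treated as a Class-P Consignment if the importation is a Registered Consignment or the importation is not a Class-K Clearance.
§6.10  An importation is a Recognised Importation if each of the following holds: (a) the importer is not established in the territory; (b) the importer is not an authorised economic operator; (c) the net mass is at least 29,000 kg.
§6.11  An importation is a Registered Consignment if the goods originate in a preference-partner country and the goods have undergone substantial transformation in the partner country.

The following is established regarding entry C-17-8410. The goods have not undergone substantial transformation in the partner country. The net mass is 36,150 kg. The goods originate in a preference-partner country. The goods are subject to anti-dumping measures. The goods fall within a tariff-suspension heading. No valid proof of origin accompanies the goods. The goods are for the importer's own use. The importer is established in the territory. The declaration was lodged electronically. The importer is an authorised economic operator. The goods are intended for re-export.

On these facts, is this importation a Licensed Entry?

No

Under §6.10: the importer is not established in the territory? no; and the importer is not an authorised economic operator? no; and net mass: 36,150 kg ≥ 29,000 kg? yes. So the importation is not a Recognised Importation.
Under §6.3: Recognised Importation (§6.10)? no; and the goods are intended for re-export? yes. So the importation is not a Regulated Importation.
Under §6.1: the goods are for the importer's own use? yes; and the goods fall within a tariff-suspension heading? yes. So the importation is a Tier IV Consignment.
Under §6.4: Regulated Importation (§6.3)? no; or not a Tier IV Consignment (§6.1)? no. So the importation is not a Licensed Entry.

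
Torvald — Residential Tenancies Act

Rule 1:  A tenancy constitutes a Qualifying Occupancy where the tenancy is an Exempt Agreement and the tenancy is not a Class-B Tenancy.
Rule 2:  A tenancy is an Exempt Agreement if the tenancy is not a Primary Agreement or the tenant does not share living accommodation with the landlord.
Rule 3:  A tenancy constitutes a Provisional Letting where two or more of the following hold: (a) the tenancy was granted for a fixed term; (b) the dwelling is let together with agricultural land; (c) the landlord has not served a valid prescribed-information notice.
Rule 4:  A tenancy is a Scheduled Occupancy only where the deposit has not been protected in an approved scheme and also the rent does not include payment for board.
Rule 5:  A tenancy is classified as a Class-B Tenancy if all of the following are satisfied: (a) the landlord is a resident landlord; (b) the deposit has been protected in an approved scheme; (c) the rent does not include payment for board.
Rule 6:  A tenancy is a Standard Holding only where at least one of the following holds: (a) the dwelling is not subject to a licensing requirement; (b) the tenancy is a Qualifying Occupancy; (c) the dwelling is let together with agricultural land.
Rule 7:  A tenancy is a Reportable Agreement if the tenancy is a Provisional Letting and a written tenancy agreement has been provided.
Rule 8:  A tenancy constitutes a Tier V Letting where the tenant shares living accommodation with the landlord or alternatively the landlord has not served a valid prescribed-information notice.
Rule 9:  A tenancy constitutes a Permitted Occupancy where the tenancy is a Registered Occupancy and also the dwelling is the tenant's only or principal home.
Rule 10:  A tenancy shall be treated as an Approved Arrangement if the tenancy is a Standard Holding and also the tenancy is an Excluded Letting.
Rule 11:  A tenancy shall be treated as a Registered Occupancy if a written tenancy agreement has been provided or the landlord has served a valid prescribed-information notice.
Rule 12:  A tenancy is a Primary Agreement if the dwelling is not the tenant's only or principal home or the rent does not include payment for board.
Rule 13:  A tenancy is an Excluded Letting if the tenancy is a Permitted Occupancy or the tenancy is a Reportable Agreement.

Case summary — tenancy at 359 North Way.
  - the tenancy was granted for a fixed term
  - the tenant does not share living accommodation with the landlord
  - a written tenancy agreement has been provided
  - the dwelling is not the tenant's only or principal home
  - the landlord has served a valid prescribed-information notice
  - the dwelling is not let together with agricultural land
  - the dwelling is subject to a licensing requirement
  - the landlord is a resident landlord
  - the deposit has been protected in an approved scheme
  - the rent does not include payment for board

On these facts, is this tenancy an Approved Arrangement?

No

Under rule 12: the dwelling is not the tenant's only or principal home? yes; or the rent does not include payment for board? yes. So the tenancy is a Primary Agreement.
Under rule 2: not a Primary Agreement (rule 12)? no; or the tenant does not share living accommodation with the landlord? yes. So the tenancy is an Exempt Agreement.
Under rule 5: the landlord is a resident landlord? yes; and the deposit has been protected in an approved scheme? yes; and the rent does not include payment for board? yes. So the tenancy is a Class-B Tenancy.
Under rule 1: Exempt Agreement (rule 2)? yes; and not a Class-B Tenancy (rule 5)? no. So the tenancy is not a Qualifying Occupancy.
Under rule 6: the dwelling is not subject to a licensing requirement? no; or Qualifying Occupancy (rule 1)? no; or the dwelling is let together with agricultural land? no. So the tenancy is not a Standard Holding.
Under rule 11: a written tenancy agreement has been provided? yes; or the landlord has served a valid prescribed-information notice? yes. So the tenancy is a Registered Occupancy.
Under rule 9: Registered Occupancy (rule 11)? yes; and the dwelling is the tenant's only or principal home? no. So the tenancy is not a Permitted Occupancy.
Under rule 3: the tenancy was granted for a fixed term? yes; the dwelling is let together with agricultural land? no; the landlord has not served a valid prescribed-information notice? no — 1 of 3 hold (need ≥2) → not satisfied.
Under rule 7: Provisional Letting (rule 3)? no; and a written tenancy agreement has been provided? yes. So the tenancy is not a Reportable Agreement.
Under rule 13: Permitted Occupancy (rule 9)? no; or Reportable Agreement (rule 7)? no. So the tenancy is not an Excluded Letting.
Under rule 10: Standard Holding (rule 6)? no; and Excluded Letting (rule 13)? no. So the tenancy is not an Approved Arrangement.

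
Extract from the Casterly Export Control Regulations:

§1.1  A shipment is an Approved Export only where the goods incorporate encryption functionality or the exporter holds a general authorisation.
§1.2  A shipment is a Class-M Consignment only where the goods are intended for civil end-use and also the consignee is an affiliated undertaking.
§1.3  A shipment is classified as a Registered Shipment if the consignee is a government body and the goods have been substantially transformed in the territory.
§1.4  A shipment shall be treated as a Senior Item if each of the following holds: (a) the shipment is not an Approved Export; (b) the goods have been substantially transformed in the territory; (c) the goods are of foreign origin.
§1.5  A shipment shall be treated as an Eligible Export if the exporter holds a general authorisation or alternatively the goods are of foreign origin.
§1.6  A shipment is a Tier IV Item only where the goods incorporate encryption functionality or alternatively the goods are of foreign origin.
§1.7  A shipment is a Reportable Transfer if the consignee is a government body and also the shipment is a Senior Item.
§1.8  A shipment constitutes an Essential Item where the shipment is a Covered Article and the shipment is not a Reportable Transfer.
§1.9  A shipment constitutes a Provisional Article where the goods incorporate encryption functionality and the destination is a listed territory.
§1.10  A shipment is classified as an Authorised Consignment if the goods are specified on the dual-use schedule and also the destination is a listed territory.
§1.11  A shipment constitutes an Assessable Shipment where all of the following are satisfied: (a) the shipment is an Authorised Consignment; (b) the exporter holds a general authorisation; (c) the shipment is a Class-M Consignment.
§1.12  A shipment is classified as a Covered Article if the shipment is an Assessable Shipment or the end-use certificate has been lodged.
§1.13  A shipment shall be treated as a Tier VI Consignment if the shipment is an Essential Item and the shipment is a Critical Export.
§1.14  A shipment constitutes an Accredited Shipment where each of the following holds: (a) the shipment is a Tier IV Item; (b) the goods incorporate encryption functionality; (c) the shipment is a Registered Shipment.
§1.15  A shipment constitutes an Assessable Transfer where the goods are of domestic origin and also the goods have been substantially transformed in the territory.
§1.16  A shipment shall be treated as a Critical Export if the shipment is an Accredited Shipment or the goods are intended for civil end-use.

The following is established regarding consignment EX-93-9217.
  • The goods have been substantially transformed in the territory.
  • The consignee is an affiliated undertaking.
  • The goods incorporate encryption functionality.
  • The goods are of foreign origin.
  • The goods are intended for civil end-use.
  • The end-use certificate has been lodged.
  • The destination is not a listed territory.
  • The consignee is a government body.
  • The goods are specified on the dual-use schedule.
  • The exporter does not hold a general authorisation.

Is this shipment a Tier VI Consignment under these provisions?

Under §1.10: the goods are specified on the dual-use schedule? yes; and the destination is a listed territory? no. So the shipment is not an Authorised Consignment.
Under §1.2: the goods are intended for civil end-use? yes; and the consignee is an affiliated undertaking? yes. So the shipment is a Class-M Consignment.
Under §1.11: Authorised Consignment (§1.10)? no; and the exporter holds a general authorisation? no; and Class-M Consignment (§1.2)? yes. So the shipment is not an Assessable Shipment.
Under §1.12: Assessable Shipment (§1.11)? no; or the end-use certificate has been lodged? yes. So the shipment is a Covered Article.
Under §1.1: the goods incorporate encryption functionality? yes; or the exporter holds a general authorisation? no. So the shipment is an Approved Export.
Under §1.4: not an Approved Export (§1.1)? no; and the goods have been substantially transformed in the territory? yes; and the goods are of foreign origin? yes. So the shipment is not a Senior Item.
Under §1.7: the consignee is a government body? yes; and Senior Item (§1.4)? no. So the shipment is not a Reportable Transfer.
Under §1.8: Covered Article (§1.12)? yes; and not a Reportable Transfer (§1.7)? yes. So the shipment is an Essential Item.
Under §1.6: the goods incorporate encryption functionality? yes; or the goods are of foreign origin? yes. So the shipment is a Tier IV Item.
Under §1.3: the consignee is a government body? yes; and the goods have been substantially transformed in the territory? yes. So the shipment is a Registered Shipment.
Under §1.14: Tier IV Item (§1.6)? yes; and the goods incorporate encryption functionality? yes; and Registered Shipment (§1.3)? yes. So the shipment is an Accredited Shipment.
Under §1.16: Accredited Shipment (§1.14)? yes; or the goods are intended for civil end-use? yes. So the shipment is a Critical Export.
Under §1.13: Essential Item (§1.8)? yes; and Critical Export (§1.16)? yes. So the shipment is a Tier VI Consignment.

Yes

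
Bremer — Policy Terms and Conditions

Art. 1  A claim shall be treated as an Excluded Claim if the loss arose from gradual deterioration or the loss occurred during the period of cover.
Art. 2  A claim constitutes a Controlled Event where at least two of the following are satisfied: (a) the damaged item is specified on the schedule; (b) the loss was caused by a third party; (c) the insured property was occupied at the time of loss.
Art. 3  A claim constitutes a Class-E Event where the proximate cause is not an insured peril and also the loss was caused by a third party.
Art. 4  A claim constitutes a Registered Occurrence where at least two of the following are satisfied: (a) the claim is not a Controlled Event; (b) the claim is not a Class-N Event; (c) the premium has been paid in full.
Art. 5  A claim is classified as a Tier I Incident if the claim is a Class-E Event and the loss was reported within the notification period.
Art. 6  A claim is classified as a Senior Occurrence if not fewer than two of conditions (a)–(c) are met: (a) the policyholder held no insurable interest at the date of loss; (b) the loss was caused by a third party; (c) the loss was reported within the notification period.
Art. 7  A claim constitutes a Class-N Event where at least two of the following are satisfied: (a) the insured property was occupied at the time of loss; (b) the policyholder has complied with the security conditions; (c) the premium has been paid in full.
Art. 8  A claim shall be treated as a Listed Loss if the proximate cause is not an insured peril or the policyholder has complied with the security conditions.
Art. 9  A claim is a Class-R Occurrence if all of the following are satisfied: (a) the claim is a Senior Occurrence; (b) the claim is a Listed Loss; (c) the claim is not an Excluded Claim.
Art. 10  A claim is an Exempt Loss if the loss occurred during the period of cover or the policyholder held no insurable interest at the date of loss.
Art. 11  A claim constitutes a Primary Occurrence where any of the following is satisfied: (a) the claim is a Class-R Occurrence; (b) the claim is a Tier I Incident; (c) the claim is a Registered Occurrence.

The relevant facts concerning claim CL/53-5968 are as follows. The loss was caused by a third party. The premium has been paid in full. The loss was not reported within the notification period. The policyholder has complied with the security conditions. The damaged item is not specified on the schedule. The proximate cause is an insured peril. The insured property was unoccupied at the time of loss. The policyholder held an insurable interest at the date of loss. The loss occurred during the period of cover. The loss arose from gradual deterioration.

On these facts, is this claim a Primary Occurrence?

Under article 6: the policyholder held no insurable interest at the date of loss? no; the loss was caused by a third party? yes; the loss was reported within the notification period? no — 1 of 3 hold (need ≥2) → not satisfied.
Under article 8: the proximate cause is not an insured peril? no; or the policyholder has complied with the security conditions? yes. So the claim is a Listed Loss.
Under article 1: the loss arose from gradual deterioration? yes; or the loss occurred during the period of cover? yes. So the claim is an Excluded Claim.
Under article 9: Senior Occurrence (article 6)? no; and Listed Loss (article 8)? yes; and not an Excluded Claim (article 1)? no. So the claim is not a Class-R Occurrence.
Under article 3: the proximate cause is not an insured peril? no; and the loss was caused by a third party? yes. So the claim is not a Class-E Event.
Under article 5: Class-E Event (article 3)? no; and the loss was reported within the notification period? no. So the claim is not a Tier I Incident.
Under article 2: the damaged item is specified on the schedule? no; the loss was caused by a third party? yes; the insured property was occupied at the time of loss? no — 1 of 3 hold (need ≥2) → not satisfied.
Under article 7: the insured property was occupied at the time of loss? no; the policyholder has complied with the security conditions? yes; the premium has been paid in full? yes — 2 of 3 hold (need ≥2) → satisfied.
Under article 4: not a Controlled Event (article 2)? yes; not a Class-N Event (article 7)? no; the premium has been paid in full? yes — 2 of 3 hold (need ≥2) → satisfied.
Under article 11: Class-R Occurrence (article 9)? no; or Tier I Incident (article 5)? no; or Registered Occurrence (article 4)? yes. So the claim is a Primary Occurrence.

Yes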